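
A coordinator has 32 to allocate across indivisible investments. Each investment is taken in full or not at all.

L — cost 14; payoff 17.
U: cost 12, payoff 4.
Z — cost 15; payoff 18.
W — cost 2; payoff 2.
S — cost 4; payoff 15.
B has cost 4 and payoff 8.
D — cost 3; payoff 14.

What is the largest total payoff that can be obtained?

57

Z + W + S + B + D: cost 15 + 2 + 4 + 4 + 3 = 28 ≤ 32, payoff 18 + 2 + 15 + 8 + 14 = 57.
L + W + S + B + D: cost 14 + 2 + 4 + 4 + 3 = 27 ≤ 32, payoff 17 + 2 + 15 + 8 + 14 = 56.
Z + S + B + D: cost 15 + 4 + 4 + 3 = 26 ≤ 32, payoff 18 + 15 + 8 + 14 = 55.
Best is Z, W, S, B, and D with total payoff 57.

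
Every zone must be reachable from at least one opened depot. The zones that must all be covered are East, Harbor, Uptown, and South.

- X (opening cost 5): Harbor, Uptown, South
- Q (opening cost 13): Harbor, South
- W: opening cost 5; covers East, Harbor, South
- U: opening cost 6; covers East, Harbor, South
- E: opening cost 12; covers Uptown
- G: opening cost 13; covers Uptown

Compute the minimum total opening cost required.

Choose X and W: together they cover East, Harbor, Uptown, South — every zone.
Total opening cost: 5 + 5 = 10.
No cover costs less than 10.

10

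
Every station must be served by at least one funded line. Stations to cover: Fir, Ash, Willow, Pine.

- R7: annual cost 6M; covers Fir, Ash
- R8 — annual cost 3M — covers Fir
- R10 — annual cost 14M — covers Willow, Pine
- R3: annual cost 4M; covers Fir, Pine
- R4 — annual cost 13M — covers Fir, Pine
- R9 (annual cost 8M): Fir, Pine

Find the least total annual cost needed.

The greedy cost-per-new-station heuristic would pick R3, R7, and R10 for 24, but a cheaper cover exists.
Choose R7 and R10: together they cover Fir, Ash, Willow, Pine — every station.
Total annual cost: 6 + 14 = 20.
No cover costs less than 20.

20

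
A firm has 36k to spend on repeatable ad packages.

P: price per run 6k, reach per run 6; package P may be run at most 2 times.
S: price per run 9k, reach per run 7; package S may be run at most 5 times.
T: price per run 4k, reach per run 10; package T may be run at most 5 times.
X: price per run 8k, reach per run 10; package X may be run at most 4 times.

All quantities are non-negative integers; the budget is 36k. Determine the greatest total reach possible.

5×T and 2×X: price 36 ≤ 36, reach 5·10 + 2·10 = 70.
1×P, 5×T, and 1×X: price 34 ≤ 36, reach 1·6 + 5·10 + 1·10 = 66.
Best is 70.

70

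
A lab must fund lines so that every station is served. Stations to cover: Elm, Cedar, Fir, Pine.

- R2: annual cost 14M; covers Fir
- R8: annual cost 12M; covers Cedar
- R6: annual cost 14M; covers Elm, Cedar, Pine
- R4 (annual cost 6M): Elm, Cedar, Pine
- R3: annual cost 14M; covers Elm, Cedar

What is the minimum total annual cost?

Choose R2 and R4: together they cover Elm, Cedar, Fir, Pine — every station.
Total annual cost: 14 + 6 = 20.

20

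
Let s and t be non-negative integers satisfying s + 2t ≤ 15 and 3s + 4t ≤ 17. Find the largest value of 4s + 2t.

Relaxing integrality, the LP optimum is 22.67 at (s,t) = (5.67, 0), which is not an integer point.
(s,t)=(5,0): 1·5+2·0=5≤15, 3·5+4·0=15≤17, objective 20.
(s,t)=(4,1): 1·4+2·1=6≤15, 3·4+4·1=16≤17, objective 18.
(s,t)=(4,0): 1·4+2·0=4≤15, 3·4+4·0=12≤17, objective 16.
Maximum is 20 at (s,t)=(5,0).

20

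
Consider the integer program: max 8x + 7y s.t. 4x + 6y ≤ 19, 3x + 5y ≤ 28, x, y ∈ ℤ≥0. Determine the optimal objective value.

The continuous relaxation peaks at (4.75, 0) with value 38.00; rounding to a feasible lattice point costs some objective.
(x,y)=(4,0): 4·4+6·0=16≤19, 3·4+5·0=12≤28, objective 32.
(x,y)=(3,1): 4·3+6·1=18≤19, 3·3+5·1=14≤28, objective 31.
(x,y)=(3,0): 4·3+6·0=12≤19, 3·3+5·0=9≤28, objective 24.
Maximum is 32 at (x,y)=(4,0).

32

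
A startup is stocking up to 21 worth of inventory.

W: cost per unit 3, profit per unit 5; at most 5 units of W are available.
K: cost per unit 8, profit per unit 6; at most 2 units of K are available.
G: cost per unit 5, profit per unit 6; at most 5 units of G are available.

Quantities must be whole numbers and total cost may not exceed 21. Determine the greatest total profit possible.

W has the best ratio (5/3); taking only W gives at most 5×5 = 25 (stopped by the supply cap of 5).
Mixing does better — 5×W and 1×G: cost 20 ≤ 21, profit 5·5 + 1·6 = 31.

31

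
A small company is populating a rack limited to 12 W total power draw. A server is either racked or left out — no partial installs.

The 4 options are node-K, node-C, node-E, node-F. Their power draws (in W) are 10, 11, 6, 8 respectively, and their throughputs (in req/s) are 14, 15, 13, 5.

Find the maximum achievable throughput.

This is a 0-1 knapsack instance.
Allowing fractional choices, the relaxed optimum would be about 21.4, but servers are indivisible.
node-C: power draw 11 ≤ 12, throughput 15.
node-K: power draw 10 ≤ 12, throughput 14.
node-E: power draw 6 ≤ 12, throughput 13.
Best is node-C with total throughput 15.

15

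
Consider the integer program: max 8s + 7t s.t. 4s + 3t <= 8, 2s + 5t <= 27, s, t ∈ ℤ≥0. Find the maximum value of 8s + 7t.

16

The continuous relaxation peaks at (0, 2.67) with value 18.67; rounding to a feasible lattice point costs some objective.
(s,t)=(2,0): 4·2+3·0=8≤8, 2·2+5·0=4≤27, objective 16.
(s,t)=(1,1): 4·1+3·1=7≤8, 2·1+5·1=7≤27, objective 15.
(s,t)=(0,2): 4·0+3·2=6≤8, 2·0+5·2=10≤27, objective 14.
No feasible integer point exceeds 16.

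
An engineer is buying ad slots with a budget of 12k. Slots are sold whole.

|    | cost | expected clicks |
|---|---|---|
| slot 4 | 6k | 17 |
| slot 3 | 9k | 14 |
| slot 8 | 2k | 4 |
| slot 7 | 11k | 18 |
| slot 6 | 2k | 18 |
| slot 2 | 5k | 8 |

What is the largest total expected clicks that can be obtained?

39

Allowing fractional choices, the relaxed optimum would be about 42.3, but ad slots are indivisible.
slot 4 + slot 6: cost 6 + 2 = 8 ≤ 12, expected clicks 17 + 18 = 35.
slot 4 + slot 8 + slot 6: cost 6 + 2 + 2 = 10 ≤ 12, expected clicks 17 + 4 + 18 = 39.
slot 3 + slot 6: cost 9 + 2 = 11 ≤ 12, expected clicks 14 + 18 = 32.
Best is slot 4, slot 8, and slot 6 with total expected clicks 39.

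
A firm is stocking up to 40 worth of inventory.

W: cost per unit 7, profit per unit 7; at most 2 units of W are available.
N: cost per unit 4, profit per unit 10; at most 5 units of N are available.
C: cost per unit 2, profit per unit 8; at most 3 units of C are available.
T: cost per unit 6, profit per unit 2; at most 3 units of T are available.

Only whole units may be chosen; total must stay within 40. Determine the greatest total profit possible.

C has the best ratio (8/2); taking only C gives at most 3×8 = 24 (stopped by the supply cap of 3).
Mixing does better — 2×W, 5×N, and 3×C: cost 40 ≤ 40, profit 2·7 + 5·10 + 3·8 = 88.

88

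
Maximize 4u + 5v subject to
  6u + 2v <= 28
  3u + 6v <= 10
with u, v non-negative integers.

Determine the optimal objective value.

12

The continuous relaxation peaks at (3.33, 0) with value 13.33; rounding to a feasible lattice point costs some objective.
(u,v)=(3,0) is feasible, giving 12.
(u,v)=(2,0) is feasible, giving 8.
Maximum is 12 at (u,v)=(3,0).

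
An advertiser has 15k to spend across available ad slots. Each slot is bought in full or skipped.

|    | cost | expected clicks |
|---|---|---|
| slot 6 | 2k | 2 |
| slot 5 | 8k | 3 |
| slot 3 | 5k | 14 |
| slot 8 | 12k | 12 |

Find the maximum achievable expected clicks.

Treat it as a binary knapsack problem.
slot 5 + slot 3: cost 8 + 5 = 13 ≤ 15, expected clicks 3 + 14 = 17.
slot 6 + slot 5 + slot 3: cost 2 + 8 + 5 = 15 ≤ 15, expected clicks 2 + 3 + 14 = 19.
slot 6 + slot 3: cost 2 + 5 = 7 ≤ 15, expected clicks 2 + 14 = 16.
Best is slot 6, slot 5, and slot 3 with total expected clicks 19.

19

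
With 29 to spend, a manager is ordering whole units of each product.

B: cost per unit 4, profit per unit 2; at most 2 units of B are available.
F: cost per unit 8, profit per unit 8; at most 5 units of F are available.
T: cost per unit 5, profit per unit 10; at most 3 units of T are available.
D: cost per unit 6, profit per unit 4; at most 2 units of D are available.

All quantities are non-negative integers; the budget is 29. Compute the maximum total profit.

42

Take 1×F, 3×T, and 1×D: cost 29 ≤ 29, profit 1·8 + 3·10 + 1·4 = 42.
T has the best ratio (10/5) and is taken to its limit of 3; remaining capacity is filled optimally with the others.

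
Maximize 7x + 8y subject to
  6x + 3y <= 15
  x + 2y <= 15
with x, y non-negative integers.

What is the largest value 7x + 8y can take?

40

(x,y)=(0,5): 6·0+3·5=15≤15, 1·0+2·5=10≤15, objective 40.
(x,y)=(0,4): 6·0+3·4=12≤15, 1·0+2·4=8≤15, objective 32.
No feasible integer point exceeds 40.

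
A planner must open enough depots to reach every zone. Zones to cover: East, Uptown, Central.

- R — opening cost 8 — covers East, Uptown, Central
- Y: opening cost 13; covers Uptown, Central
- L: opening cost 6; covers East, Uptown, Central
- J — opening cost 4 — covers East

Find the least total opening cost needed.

6

L alone covers East, Uptown, Central — every zone.
Total opening cost: 6.
No cover costs less than 6.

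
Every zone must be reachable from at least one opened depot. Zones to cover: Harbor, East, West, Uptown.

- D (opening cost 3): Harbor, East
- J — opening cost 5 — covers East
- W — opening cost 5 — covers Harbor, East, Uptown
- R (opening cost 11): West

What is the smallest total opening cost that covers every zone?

This is a weighted set-cover instance.
The greedy cost-per-new-zone heuristic would pick D, W, and R for 19, but a cheaper cover exists.
Choose W and R: together they cover Harbor, East, West, Uptown — every zone.
Total opening cost: 5 + 11 = 16.
No cover costs less than 16.

16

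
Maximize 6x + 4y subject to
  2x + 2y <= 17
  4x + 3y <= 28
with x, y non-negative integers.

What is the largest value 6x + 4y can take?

42

(x,y)=(7,0): 2·7+2·0=14≤17, 4·7+3·0=28≤28, objective 42.
(x,y)=(6,1): 2·6+2·1=14≤17, 4·6+3·1=27≤28, objective 40.
(x,y)=(6,0): 2·6+2·0=12≤17, 4·6+3·0=24≤28, objective 36.
The best lattice point is (7,0), giving 42.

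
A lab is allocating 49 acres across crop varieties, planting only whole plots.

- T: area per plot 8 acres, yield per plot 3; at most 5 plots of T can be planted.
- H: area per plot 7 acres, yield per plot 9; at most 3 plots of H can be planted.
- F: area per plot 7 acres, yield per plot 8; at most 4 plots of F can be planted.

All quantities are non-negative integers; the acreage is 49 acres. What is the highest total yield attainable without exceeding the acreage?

Take 3×H and 4×F: area 49 ≤ 49, yield 3·9 + 4·8 = 59.
H has the best ratio (9/7) and is taken to its limit of 3; remaining capacity is filled optimally with the others.

59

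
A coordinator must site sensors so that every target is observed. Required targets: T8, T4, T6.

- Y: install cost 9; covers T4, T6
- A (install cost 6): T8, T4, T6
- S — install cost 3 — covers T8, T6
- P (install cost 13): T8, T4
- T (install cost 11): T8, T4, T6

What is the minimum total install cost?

6

The greedy cost-per-new-target heuristic would pick S and A for 9, but a cheaper cover exists.
A alone covers T8, T4, T6 — every target.
Total install cost: 6.
No cover costs less than 6.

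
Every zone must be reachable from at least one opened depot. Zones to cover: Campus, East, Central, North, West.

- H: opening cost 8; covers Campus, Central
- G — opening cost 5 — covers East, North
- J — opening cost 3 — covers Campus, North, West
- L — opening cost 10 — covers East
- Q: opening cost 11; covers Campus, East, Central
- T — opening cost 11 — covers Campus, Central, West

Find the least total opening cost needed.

14

The greedy cost-per-new-zone heuristic would pick J, G, and H for 16, but a cheaper cover exists.
Choose J and Q: together they cover Campus, East, Central, North, West — every zone.
Total opening cost: 3 + 11 = 14.
No cover costs less than 14.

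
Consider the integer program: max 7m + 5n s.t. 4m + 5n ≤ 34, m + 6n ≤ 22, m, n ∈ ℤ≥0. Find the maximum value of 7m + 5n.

56

(m,n)=(8,0) is feasible, giving 56.
(m,n)=(7,1) is feasible, giving 54.
(m,n)=(7,0) is feasible, giving 49.
Maximum is 56 at (m,n)=(8,0).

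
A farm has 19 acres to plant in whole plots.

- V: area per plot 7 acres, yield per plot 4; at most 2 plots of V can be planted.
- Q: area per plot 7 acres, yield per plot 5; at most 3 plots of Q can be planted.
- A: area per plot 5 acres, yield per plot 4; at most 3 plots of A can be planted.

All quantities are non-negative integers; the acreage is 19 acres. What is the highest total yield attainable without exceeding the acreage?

14

A has the best ratio (4/5); taking only A gives at most 3×4 = 12 (stopped by the area limit).
Mixing does better — 2×Q and 1×A: area 19 ≤ 19, yield 2·5 + 1·4 = 14.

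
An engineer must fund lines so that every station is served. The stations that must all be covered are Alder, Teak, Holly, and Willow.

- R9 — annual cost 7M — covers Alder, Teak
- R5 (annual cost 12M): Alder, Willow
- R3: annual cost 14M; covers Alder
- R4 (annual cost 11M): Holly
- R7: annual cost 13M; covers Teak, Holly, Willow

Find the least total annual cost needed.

20

This is a weighted set-cover instance.
Choose R9 and R7: together they cover Alder, Teak, Holly, Willow — every station.
Total annual cost: 7 + 13 = 20.
No cover costs less than 20.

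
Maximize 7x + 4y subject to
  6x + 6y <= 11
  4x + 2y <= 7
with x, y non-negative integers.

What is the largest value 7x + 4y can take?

7

Relaxing integrality, the LP optimum is 12.33 at (x,y) = (1.67, 0.167), which is not an integer point.
(x,y)=(1,0): 6·1+6·0=6≤11, 4·1+2·0=4≤7, objective 7.
(x,y)=(0,1): 6·0+6·1=6≤11, 4·0+2·1=2≤7, objective 4.
(x,y)=(0,0): 6·0+6·0=0≤11, 4·0+2·0=0≤7, objective 0.
No feasible integer point exceeds 7.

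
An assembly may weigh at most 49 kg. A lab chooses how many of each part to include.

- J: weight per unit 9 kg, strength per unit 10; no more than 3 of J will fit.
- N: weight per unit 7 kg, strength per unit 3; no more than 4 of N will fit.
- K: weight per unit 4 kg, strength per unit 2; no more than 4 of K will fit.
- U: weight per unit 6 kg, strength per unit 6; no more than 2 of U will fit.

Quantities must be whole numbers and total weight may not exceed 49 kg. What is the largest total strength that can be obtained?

This is a bounded integer knapsack.
Take 3×J, 2×K, and 2×U: weight 47 ≤ 49, strength 3·10 + 2·2 + 2·6 = 46.
J has the best ratio (10/9) and is taken to its limit of 3; remaining capacity is filled optimally with the others.

46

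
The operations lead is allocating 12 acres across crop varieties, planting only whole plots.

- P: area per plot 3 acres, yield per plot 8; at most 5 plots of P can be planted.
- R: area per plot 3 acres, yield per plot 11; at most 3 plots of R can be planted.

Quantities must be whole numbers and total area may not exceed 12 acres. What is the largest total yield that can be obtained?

This is a bounded integer knapsack.
R has the best ratio (11/3); taking only R gives at most 3×11 = 33 (stopped by the supply cap of 3).
Mixing does better — 1×P and 3×R: area 12 ≤ 12, yield 1·8 + 3·11 = 41.

41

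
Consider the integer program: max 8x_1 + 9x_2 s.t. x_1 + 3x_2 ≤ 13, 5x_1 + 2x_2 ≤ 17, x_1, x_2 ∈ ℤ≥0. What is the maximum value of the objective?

The continuous relaxation peaks at (1.92, 3.69) with value 48.62; rounding to a feasible lattice point costs some objective.
(x_1,x_2)=(1,4): 1·1+3·4=13≤13, 5·1+2·4=13≤17, objective 44.
(x_1,x_2)=(2,3): 1·2+3·3=11≤13, 5·2+2·3=16≤17, objective 43.
(x_1,x_2)=(0,4): 1·0+3·4=12≤13, 5·0+2·4=8≤17, objective 36.
Maximum is 44 at (x_1,x_2)=(1,4).

44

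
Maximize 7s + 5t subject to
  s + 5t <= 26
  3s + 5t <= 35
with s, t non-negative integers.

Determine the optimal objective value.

(s,t)=(11,0): 1·11+5·0=11≤26, 3·11+5·0=33≤35, objective 77.
(s,t)=(10,1): 1·10+5·1=15≤26, 3·10+5·1=35≤35, objective 75.
(s,t)=(10,0): 1·10+5·0=10≤26, 3·10+5·0=30≤35, objective 70.
No feasible integer point exceeds 77.

77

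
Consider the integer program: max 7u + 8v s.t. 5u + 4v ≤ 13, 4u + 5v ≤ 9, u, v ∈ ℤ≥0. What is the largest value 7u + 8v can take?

15

The continuous relaxation peaks at (2.25, 0) with value 15.75; rounding to a feasible lattice point costs some objective.
(u,v)=(1,1): 5·1+4·1=9≤13, 4·1+5·1=9≤9, objective 15.
(u,v)=(2,0): 5·2+4·0=10≤13, 4·2+5·0=8≤9, objective 14.
(u,v)=(0,1): 5·0+4·1=4≤13, 4·0+5·1=5≤9, objective 8.
The best lattice point is (1,1), giving 15.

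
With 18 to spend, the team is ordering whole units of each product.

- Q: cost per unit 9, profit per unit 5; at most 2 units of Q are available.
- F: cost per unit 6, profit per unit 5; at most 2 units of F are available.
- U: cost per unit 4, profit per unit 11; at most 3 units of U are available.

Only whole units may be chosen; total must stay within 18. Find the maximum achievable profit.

38

3×U: cost 12 ≤ 18, profit 3·11 = 33.
1×F and 3×U: cost 18 ≤ 18, profit 1·5 + 3·11 = 38.
Best is 38.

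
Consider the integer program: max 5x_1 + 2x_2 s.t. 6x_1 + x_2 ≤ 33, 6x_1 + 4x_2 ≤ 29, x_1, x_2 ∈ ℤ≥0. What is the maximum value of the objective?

22

Relaxing integrality, the LP optimum is 24.17 at (x_1,x_2) = (4.83, 0), which is not an integer point.
(x_1,x_2)=(4,1): 6·4+1·1=25≤33, 6·4+4·1=28≤29, objective 22.
(x_1,x_2)=(4,0): 6·4+1·0=24≤33, 6·4+4·0=24≤29, objective 20.
(x_1,x_2)=(3,2): 6·3+1·2=20≤33, 6·3+4·2=26≤29, objective 19.
Maximum is 22 at (x_1,x_2)=(4,1).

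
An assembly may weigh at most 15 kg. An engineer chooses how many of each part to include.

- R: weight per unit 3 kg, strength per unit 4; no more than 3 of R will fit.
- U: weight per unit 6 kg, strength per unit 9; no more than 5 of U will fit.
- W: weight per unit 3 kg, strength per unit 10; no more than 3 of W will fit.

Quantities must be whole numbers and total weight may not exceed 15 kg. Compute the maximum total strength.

Take 1×U and 3×W: weight 15 ≤ 15, strength 1·9 + 3·10 = 39.
W has the best ratio (10/3) and is taken to its limit of 3; remaining capacity is filled optimally with the others.

39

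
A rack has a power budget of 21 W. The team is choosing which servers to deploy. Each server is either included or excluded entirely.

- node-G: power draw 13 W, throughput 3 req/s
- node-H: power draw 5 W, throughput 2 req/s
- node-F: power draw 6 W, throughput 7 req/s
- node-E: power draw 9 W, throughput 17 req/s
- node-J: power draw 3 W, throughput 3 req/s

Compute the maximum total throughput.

Allowing fractional choices, the relaxed optimum would be about 28.2, but servers are indivisible.
node-F + node-E: power draw 6 + 9 = 15 ≤ 21, throughput 7 + 17 = 24.
node-F + node-E + node-J: power draw 6 + 9 + 3 = 18 ≤ 21, throughput 7 + 17 + 3 = 27.
node-H + node-F + node-E: power draw 5 + 6 + 9 = 20 ≤ 21, throughput 2 + 7 + 17 = 26.
Best is node-F, node-E, and node-J with total throughput 27.

27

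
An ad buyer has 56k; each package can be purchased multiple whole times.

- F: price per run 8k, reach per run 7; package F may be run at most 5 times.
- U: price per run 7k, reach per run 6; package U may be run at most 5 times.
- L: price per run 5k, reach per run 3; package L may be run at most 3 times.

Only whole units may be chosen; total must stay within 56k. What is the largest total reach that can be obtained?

47

F has the best ratio (7/8); taking only F gives at most 5×7 = 35 (stopped by the supply cap of 5).
Mixing does better — 2×F, 5×U, and 1×L: price 56 ≤ 56, reach 2·7 + 5·6 + 1·3 = 47.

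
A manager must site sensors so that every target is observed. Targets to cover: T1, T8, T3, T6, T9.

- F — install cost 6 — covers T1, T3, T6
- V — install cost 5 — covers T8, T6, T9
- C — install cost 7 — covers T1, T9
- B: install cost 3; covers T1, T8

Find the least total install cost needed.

Choose F and V: together they cover T1, T8, T3, T6, T9 — every target.
Total install cost: 6 + 5 = 11.

11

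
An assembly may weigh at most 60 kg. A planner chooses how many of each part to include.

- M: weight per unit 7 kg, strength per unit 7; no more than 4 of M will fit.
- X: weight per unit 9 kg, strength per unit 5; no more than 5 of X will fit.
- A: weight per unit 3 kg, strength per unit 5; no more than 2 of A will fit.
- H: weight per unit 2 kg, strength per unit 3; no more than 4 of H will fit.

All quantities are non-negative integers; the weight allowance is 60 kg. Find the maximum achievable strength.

60

4×M, 2×X, 2×A, and 4×H: weight 60 ≤ 60, strength 4·7 + 2·5 + 2·5 + 4·3 = 60.
4×M, 2×X, 2×A, and 3×H: weight 58 ≤ 60, strength 4·7 + 2·5 + 2·5 + 3·3 = 57.
Best is 60.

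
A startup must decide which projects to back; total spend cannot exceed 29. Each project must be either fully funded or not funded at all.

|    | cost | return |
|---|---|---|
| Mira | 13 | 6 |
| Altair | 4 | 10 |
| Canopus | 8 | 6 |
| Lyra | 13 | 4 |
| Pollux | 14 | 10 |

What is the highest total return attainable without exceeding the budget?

26

This is a 0-1 knapsack instance.
Allowing fractional choices, the relaxed optimum would be about 27.4, but projects are indivisible.
Mira + Altair + Canopus: cost 13 + 4 + 8 = 25 ≤ 29, return 6 + 10 + 6 = 22.
Altair + Canopus + Pollux: cost 4 + 8 + 14 = 26 ≤ 29, return 10 + 6 + 10 = 26.
Best is Altair, Canopus, and Pollux with total return 26.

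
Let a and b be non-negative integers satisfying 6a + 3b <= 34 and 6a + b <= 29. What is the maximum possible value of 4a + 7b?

Relaxing integrality, the LP optimum is 79.33 at (a,b) = (0, 11.3), which is not an integer point.
(a,b)=(0,11): 6·0+3·11=33≤34, 6·0+1·11=11≤29, objective 77.
(a,b)=(0,10): 6·0+3·10=30≤34, 6·0+1·10=10≤29, objective 70.
No feasible integer point exceeds 77.

77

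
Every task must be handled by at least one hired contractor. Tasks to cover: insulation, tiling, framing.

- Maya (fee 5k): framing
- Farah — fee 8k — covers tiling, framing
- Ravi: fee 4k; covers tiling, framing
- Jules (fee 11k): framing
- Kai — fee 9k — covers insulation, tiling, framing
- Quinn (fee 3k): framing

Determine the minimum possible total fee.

9

This is an integer covering problem.
The greedy cost-per-new-task heuristic would pick Ravi and Kai for 13, but a cheaper cover exists.
Kai alone covers insulation, tiling, framing — every task.
Total fee: 9.
No cover costs less than 9.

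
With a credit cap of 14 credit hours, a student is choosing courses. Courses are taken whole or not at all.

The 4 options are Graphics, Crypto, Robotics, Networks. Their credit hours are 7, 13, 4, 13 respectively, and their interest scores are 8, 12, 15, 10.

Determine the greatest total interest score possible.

Take Graphics and Robotics: credit hours 7 + 4 = 11 ≤ 14, interest score 8 + 15 = 23.
No other feasible combination does better.

23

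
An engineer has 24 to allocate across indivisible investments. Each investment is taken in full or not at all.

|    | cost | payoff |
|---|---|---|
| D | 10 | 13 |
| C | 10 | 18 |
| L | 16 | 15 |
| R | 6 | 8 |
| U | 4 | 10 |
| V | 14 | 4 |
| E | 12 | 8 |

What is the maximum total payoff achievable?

41

This is an integer program with binary decision variables.
Take D, C, and U: cost 10 + 10 + 4 = 24 ≤ 24, payoff 13 + 18 + 10 = 41.
No other feasible combination does better.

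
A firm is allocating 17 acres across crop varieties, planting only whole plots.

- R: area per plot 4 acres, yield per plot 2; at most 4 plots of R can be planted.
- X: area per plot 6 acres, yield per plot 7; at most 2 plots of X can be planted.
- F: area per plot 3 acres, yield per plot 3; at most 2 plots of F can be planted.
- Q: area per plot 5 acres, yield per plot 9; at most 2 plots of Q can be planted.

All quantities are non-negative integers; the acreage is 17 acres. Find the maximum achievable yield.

This is a bounded integer knapsack.
Take 1×X and 2×Q: area 16 ≤ 17, yield 1·7 + 2·9 = 25.
Q has the best ratio (9/5) and is taken to its limit of 2; remaining capacity is filled optimally with the others.

25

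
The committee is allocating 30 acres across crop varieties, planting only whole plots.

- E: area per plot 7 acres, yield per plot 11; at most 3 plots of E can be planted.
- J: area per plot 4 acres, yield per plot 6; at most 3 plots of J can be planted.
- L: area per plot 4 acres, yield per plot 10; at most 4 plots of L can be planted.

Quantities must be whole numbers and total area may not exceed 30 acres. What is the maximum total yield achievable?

Take 2×E and 4×L: area 30 ≤ 30, yield 2·11 + 4·10 = 62.
L has the best ratio (10/4) and is taken to its limit of 4; remaining capacity is filled optimally with the others.

62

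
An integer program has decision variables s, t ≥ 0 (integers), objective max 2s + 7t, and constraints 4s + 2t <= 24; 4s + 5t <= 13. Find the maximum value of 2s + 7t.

14

The continuous relaxation peaks at (0, 2.6) with value 18.20; rounding to a feasible lattice point costs some objective.
(s,t)=(0,2): 4·0+2·2=4≤24, 4·0+5·2=10≤13, objective 14.
(s,t)=(1,1): 4·1+2·1=6≤24, 4·1+5·1=9≤13, objective 9.
(s,t)=(0,1): 4·0+2·1=2≤24, 4·0+5·1=5≤13, objective 7.
The best lattice point is (0,2), giving 14.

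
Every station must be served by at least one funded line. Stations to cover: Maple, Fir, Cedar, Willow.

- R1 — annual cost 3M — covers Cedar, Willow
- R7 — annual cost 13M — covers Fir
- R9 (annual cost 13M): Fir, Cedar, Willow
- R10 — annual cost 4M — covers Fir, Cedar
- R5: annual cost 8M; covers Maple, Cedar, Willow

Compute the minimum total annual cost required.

The greedy cost-per-new-station heuristic would pick R1, R10, and R5 for 15, but a cheaper cover exists.
Choose R10 and R5: together they cover Maple, Fir, Cedar, Willow — every station.
Total annual cost: 4 + 8 = 12.
No cover costs less than 12.

12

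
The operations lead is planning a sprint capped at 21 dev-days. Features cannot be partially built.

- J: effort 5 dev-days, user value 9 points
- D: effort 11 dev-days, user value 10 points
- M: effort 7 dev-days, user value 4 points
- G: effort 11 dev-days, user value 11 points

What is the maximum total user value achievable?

Take J and G: effort 5 + 11 = 16 ≤ 21, user value 9 + 11 = 20.
No other feasible combination does better.

20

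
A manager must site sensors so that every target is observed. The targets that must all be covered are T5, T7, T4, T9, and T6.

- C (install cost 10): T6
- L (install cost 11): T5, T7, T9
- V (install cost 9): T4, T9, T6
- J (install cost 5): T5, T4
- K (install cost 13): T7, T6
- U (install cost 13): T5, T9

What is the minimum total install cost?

20

This is a weighted set-cover instance.
The greedy cost-per-new-target heuristic would pick J, V, and L for 25, but a cheaper cover exists.
Choose L and V: together they cover T5, T7, T4, T9, T6 — every target.
Total install cost: 11 + 9 = 20.
No cover costs less than 20.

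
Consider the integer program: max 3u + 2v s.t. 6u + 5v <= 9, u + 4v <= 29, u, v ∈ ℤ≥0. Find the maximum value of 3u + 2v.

(u,v)=(1,0): 6·1+5·0=6≤9, 1·1+4·0=1≤29, objective 3.
(u,v)=(0,1): 6·0+5·1=5≤9, 1·0+4·1=4≤29, objective 2.
(u,v)=(0,0): 6·0+5·0=0≤9, 1·0+4·0=0≤29, objective 0.
No feasible integer point exceeds 3.

3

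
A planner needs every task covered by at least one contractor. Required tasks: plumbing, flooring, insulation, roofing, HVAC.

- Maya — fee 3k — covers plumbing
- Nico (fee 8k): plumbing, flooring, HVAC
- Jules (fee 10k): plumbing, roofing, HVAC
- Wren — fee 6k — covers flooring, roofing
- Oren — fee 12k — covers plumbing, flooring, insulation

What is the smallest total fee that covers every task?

22

This is an integer covering problem.
The greedy cost-per-new-task heuristic would pick Nico, Wren, and Oren for 26, but a cheaper cover exists.
Choose Jules and Oren: together they cover plumbing, flooring, insulation, roofing, HVAC — every task.
Total fee: 10 + 12 = 22.
No cover costs less than 22.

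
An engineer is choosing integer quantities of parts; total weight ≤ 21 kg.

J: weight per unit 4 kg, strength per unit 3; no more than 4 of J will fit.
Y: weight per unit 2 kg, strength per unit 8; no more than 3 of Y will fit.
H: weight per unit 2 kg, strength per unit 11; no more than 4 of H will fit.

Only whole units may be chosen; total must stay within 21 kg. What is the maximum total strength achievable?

H has the best ratio (11/2); taking only H gives at most 4×11 = 44 (stopped by the supply cap of 4).
Mixing does better — 1×J, 3×Y, and 4×H: weight 18 ≤ 21, strength 1·3 + 3·8 + 4·11 = 71.

71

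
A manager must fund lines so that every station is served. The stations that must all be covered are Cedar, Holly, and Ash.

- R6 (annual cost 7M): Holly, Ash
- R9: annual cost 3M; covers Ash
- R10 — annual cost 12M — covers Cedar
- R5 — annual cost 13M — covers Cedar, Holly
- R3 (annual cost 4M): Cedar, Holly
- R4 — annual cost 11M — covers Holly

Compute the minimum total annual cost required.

7

Choose R9 and R3: together they cover Cedar, Holly, Ash — every station.
Total annual cost: 3 + 4 = 7.
No cover costs less than 7.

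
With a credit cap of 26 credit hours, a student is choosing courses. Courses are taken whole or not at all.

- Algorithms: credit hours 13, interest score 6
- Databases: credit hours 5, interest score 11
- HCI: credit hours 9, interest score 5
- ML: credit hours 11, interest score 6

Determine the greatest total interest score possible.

22

Take Databases, HCI, and ML: credit hours 5 + 9 + 11 = 25 ≤ 26, interest score 11 + 5 + 6 = 22.
No other feasible combination does better.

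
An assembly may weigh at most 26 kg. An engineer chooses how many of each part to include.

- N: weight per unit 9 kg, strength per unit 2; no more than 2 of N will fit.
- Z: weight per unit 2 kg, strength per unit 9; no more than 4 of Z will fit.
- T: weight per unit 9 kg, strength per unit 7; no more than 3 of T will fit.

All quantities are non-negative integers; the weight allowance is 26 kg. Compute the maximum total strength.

4×Z and 2×T: weight 26 ≤ 26, strength 4·9 + 2·7 = 50.
1×N, 4×Z, and 1×T: weight 26 ≤ 26, strength 1·2 + 4·9 + 1·7 = 45.
Best is 50.

50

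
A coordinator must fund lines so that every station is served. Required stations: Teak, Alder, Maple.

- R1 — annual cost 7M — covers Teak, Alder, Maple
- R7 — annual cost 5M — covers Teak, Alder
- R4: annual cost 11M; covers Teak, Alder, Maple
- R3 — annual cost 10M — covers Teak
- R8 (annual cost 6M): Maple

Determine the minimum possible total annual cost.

This is an integer covering problem.
R1 alone covers Teak, Alder, Maple — every station.
Total annual cost: 7.
No cover costs less than 7.

7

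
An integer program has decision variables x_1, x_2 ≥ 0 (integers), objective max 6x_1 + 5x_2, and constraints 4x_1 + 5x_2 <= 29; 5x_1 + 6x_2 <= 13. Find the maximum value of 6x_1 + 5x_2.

Relaxing integrality, the LP optimum is 15.60 at (x_1,x_2) = (2.6, 0), which is not an integer point.
(x_1,x_2)=(2,0) is feasible, giving 12.
(x_1,x_2)=(1,1) is feasible, giving 11.
(x_1,x_2)=(1,0) is feasible, giving 6.
No feasible integer point exceeds 12.

12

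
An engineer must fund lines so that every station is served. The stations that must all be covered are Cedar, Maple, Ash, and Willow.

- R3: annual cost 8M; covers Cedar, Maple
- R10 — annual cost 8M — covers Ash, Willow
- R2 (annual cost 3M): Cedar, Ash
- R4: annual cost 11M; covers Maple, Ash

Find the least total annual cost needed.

The greedy cost-per-new-station heuristic would pick R2, R3, and R10 for 19, but a cheaper cover exists.
Choose R3 and R10: together they cover Cedar, Maple, Ash, Willow — every station.
Total annual cost: 8 + 8 = 16.
No cover costs less than 16.

16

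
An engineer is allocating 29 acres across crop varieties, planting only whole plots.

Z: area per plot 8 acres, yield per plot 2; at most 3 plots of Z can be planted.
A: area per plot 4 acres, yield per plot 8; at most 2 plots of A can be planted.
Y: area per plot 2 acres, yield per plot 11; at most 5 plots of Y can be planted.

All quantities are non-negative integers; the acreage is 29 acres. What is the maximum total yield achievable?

73

Take 1×Z, 2×A, and 5×Y: area 26 ≤ 29, yield 1·2 + 2·8 + 5·11 = 73.
Y has the best ratio (11/2) and is taken to its limit of 5; remaining capacity is filled optimally with the others.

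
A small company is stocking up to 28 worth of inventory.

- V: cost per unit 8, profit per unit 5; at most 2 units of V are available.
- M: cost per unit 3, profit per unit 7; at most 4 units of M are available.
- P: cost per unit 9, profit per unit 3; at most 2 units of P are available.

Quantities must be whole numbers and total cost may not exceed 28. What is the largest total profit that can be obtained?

2×V and 4×M: cost 28 ≤ 28, profit 2·5 + 4·7 = 38.
1×V and 4×M: cost 20 ≤ 28, profit 1·5 + 4·7 = 33.
Best is 38.

38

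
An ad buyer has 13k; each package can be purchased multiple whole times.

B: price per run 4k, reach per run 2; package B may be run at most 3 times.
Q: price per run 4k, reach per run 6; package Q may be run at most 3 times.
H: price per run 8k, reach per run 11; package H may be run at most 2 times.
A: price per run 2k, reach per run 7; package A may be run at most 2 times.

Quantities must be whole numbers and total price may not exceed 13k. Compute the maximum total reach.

This is a bounded integer knapsack.
Take 2×Q and 2×A: price 12 ≤ 13, reach 2·6 + 2·7 = 26.
A has the best ratio (7/2) and is taken to its limit of 2; remaining capacity is filled optimally with the others.

26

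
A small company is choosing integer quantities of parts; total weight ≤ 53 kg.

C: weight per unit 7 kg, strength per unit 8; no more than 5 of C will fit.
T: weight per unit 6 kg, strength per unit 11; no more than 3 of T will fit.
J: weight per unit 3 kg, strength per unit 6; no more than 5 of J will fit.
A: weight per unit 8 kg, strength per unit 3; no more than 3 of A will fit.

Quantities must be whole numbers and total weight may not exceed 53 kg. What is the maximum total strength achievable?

81

3×C, 3×T, and 4×J: weight 51 ≤ 53, strength 3·8 + 3·11 + 4·6 = 81.
2×C, 3×T, and 5×J: weight 47 ≤ 53, strength 2·8 + 3·11 + 5·6 = 79.
Best is 81.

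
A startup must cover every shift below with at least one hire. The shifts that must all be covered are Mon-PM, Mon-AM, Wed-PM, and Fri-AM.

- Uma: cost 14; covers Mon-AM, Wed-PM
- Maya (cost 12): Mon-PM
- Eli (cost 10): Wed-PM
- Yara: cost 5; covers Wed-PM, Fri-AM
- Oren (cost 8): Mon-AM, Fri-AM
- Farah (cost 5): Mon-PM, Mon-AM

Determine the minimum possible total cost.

Choose Yara and Farah: together they cover Mon-PM, Mon-AM, Wed-PM, Fri-AM — every shift.
Total cost: 5 + 5 = 10.

10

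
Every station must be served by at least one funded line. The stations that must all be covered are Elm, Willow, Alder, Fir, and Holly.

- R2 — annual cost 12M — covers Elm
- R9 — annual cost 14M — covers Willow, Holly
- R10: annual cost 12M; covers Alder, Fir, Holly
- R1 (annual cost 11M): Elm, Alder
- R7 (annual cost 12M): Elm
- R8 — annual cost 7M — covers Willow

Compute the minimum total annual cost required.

30

Choose R10, R1, and R8: together they cover Elm, Willow, Alder, Fir, Holly — every station.
Total annual cost: 12 + 11 + 7 = 30.
No cover costs less than 30.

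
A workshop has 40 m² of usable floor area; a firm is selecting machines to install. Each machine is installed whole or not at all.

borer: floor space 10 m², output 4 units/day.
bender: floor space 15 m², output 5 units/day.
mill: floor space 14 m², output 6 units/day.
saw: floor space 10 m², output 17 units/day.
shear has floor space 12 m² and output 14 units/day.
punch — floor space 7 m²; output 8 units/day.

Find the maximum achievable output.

43

Allowing fractional choices, the relaxed optimum would be about 43.7, but machines are indivisible.
saw + shear + punch: floor space 10 + 12 + 7 = 29 ≤ 40, output 17 + 14 + 8 = 39.
borer + saw + shear + punch: floor space 10 + 10 + 12 + 7 = 39 ≤ 40, output 4 + 17 + 14 + 8 = 43.
Best is borer, saw, shear, and punch with total output 43.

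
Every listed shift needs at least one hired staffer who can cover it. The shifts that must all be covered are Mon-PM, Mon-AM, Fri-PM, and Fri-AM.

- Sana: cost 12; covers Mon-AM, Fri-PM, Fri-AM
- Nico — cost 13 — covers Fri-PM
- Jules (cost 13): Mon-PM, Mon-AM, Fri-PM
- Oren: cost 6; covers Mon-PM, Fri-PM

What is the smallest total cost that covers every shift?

This is an integer covering problem.
Choose Sana and Oren: together they cover Mon-PM, Mon-AM, Fri-PM, Fri-AM — every shift.
Total cost: 12 + 6 = 18.
No cover costs less than 18.

18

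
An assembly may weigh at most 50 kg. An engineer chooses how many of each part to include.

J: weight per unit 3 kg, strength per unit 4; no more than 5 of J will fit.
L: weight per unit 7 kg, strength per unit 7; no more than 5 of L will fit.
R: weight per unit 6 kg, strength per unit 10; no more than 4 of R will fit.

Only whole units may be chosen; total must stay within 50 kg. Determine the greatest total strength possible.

R has the best ratio (10/6); taking only R gives at most 4×10 = 40 (stopped by the supply cap of 4).
Mixing does better — 4×J, 2×L, and 4×R: weight 50 ≤ 50, strength 4·4 + 2·7 + 4·10 = 70.

70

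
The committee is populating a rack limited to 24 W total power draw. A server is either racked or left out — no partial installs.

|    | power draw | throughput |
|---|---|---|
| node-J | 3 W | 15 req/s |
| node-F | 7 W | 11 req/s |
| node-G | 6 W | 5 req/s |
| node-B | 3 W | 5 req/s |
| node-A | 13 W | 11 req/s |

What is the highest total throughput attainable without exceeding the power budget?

37

Allowing fractional choices, the relaxed optimum would be about 40.3, but servers are indivisible.
node-J + node-F + node-G + node-B: power draw 3 + 7 + 6 + 3 = 19 ≤ 24, throughput 15 + 11 + 5 + 5 = 36.
node-J + node-F + node-A: power draw 3 + 7 + 13 = 23 ≤ 24, throughput 15 + 11 + 11 = 37.
Best is node-J, node-F, and node-A with total throughput 37.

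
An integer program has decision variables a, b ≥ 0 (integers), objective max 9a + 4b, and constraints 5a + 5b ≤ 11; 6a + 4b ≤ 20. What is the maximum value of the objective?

(a,b)=(2,0): 5·2+5·0=10≤11, 6·2+4·0=12≤20, objective 18.
(a,b)=(1,1): 5·1+5·1=10≤11, 6·1+4·1=10≤20, objective 13.
(a,b)=(1,0): 5·1+5·0=5≤11, 6·1+4·0=6≤20, objective 9.
Maximum is 18 at (a,b)=(2,0).

18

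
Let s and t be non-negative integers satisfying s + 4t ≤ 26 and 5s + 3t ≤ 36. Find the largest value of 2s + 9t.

(s,t)=(2,6): 1·2+4·6=26≤26, 5·2+3·6=28≤36, objective 58.
(s,t)=(1,6): 1·1+4·6=25≤26, 5·1+3·6=23≤36, objective 56.
(s,t)=(0,6): 1·0+4·6=24≤26, 5·0+3·6=18≤36, objective 54.
(s,t)=(3,5): 1·3+4·5=23≤26, 5·3+3·5=30≤36, objective 51.
Maximum is 58 at (s,t)=(2,6).

58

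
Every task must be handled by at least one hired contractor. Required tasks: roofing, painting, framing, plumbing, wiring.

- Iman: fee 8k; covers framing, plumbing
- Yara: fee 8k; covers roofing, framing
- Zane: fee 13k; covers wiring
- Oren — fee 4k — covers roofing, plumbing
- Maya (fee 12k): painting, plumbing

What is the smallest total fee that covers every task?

This is an integer covering problem.
Choose Yara, Zane, and Maya: together they cover roofing, painting, framing, plumbing, wiring — every task.
Total fee: 8 + 13 + 12 = 33.

33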